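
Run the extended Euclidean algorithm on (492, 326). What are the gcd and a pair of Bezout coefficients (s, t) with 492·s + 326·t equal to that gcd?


Euclidean algorithm on (492, 326) — divide until remainder is 0:
  492 = 1 · 326 + 166
  326 = 1 · 166 + 160
  166 = 1 · 160 + 6
  160 = 26 · 6 + 4
  6 = 1 · 4 + 2
  4 = 2 · 2 + 0
gcd(492, 326) = 2.
Track Bezout coefficients alongside the remainders: start with r₀ = 492 = a·1 + b·0 (s = 1, t = 0) and r₁ = 326 = a·0 + b·1 (s = 0, t = 1); each new remainder r_{k+1} = r_{k-1} − q_k·r_k inherits s_{k+1} = s_{k-1} − q_k·s_k, t_{k+1} = t_{k-1} − q_k·t_k, so r_k = a·s_k + b·t_k at every step:
  q = 1: r = 166, s = 1 − 1·0 = 1, t = 0 − 1·1 = -1  (check: 492·1 + 326·(-1) = 166)
  q = 1: r = 160, s = 0 − 1·1 = -1, t = 1 − 1·(-1) = 2  (check: 492·(-1) + 326·2 = 160)
  q = 1: r = 6, s = 1 − 1·(-1) = 2, t = -1 − 1·2 = -3  (check: 492·2 + 326·(-3) = 6)
  q = 26: r = 4, s = -1 − 26·2 = -53, t = 2 − 26·(-3) = 80  (check: 492·(-53) + 326·80 = 4)
  q = 1: r = 2, s = 2 − 1·(-53) = 55, t = -3 − 1·80 = -83  (check: 492·55 + 326·(-83) = 2)
The row with r = 2 (the gcd) gives the Bezout coefficients s = 55, t = -83.
Result: 492 · (55) + 326 · (-83) = 2.

gcd(492, 326) = 2; s = 55, t = -83 (check: 492·55 + 326·(-83) = 2).


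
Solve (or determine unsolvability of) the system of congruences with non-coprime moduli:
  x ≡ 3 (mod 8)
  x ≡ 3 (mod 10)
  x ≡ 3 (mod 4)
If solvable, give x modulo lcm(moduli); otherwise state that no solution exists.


Moduli 8, 10, 4 are not pairwise coprime, so CRT works modulo lcm(m_i) when all pairwise compatibility conditions hold.
Pairwise compatibility: gcd(m_i, m_j) must divide a_i - a_j for every pair.
Merge one congruence at a time:
  Start: x ≡ 3 (mod 8).
  Combine with x ≡ 3 (mod 10): gcd(8, 10) = 2; 3 - 3 = 0, which IS divisible by 2, so compatible.
    Write x = 3 + 8·t and substitute into x ≡ 3 (mod 10): 8·t ≡ 3 − 3 = 0 (mod 10).
    Divide the congruence (and modulus) by g = 2: 4·t ≡ 0 (mod 5).
    The inverse of 4 mod 5 is 4 (since 4·4 = 16 = 3·5 + 1), so t ≡ 4·0 = 0 ≡ 0 (mod 5).
    Then x = 3 + 8·0 = 3, valid modulo lcm(8, 10) = 40: x ≡ 3 (mod 40).
  Combine with x ≡ 3 (mod 4): gcd(40, 4) = 4; 3 - 3 = 0, which IS divisible by 4, so compatible.
    Write x = 3 + 40·t and substitute into x ≡ 3 (mod 4): 40·t ≡ 3 − 3 = 0 (mod 4).
    Divide the congruence (and modulus) by g = 4: 10·t ≡ 0 (mod 1).
    Modulo 1 every t works; take t = 0.
    Then x = 3 + 40·0 = 3, valid modulo lcm(40, 4) = 40: x ≡ 3 (mod 40).
Verify: 3 mod 8 = 3, 3 mod 10 = 3, 3 mod 4 = 3.

x ≡ 3 (mod 40).


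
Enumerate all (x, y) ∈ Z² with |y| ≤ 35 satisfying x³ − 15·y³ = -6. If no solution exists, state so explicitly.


The equation is x³ - 15y³ = -6. For fixed y, x³ = 15·y³ − 6, so a solution requires the RHS to be a perfect cube.
Strategy: iterate y from -35 to 35, compute RHS = 15·y³ − 6, and check whether it is a (positive or negative) perfect cube.
Check small values of y:
  y = 0: RHS = -6 is not a perfect cube.
  y = 1: RHS = 9 is not a perfect cube.
  y = -1: RHS = -21 is not a perfect cube.
  y = 2: RHS = 114 is not a perfect cube.
  y = -2: RHS = -126 is not a perfect cube.
  y = 3: RHS = 399 is not a perfect cube.
  y = -3: RHS = -411 is not a perfect cube.
Continuing the search up to |y| = 35 finds no solutions either.
No (x, y) in the scanned range satisfies the equation.

No integer solutions with |y| ≤ 35.


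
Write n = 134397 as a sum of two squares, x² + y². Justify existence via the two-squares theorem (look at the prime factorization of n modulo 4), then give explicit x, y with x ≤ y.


Step 1: Factor n = 134397 = 3^2 · 109 · 137.
Step 2: Check the mod-4 condition on each prime factor: 3 ≡ 3 (mod 4), exponent 2 (must be even); 109 ≡ 1 (mod 4), exponent 1; 137 ≡ 1 (mod 4), exponent 1.
All primes ≡ 3 (mod 4) appear to even exponent (or don't appear), so by the two-squares theorem n IS expressible as a sum of two squares.
Step 3: Build a representation. Group n = k² · m with k = 3 and m = 109 · 137 = 14933 (a product of primes ≡ 1 (mod 4)); a representation of m scales to one of n via (k·x)² + (k·y)² = k²(x² + y²). Each prime p ≡ 1 (mod 4) is itself a sum of two squares; find a² by testing p − a² for a perfect square:
  109: 109 − 1² = 108, 109 − 2² = 105, 109 − 3² = 100 = 10² ⇒ 109 = 3² + 10².
  137: 137 − 1² = 136, 137 − 2² = 133, 137 − 3² = 128, 137 − 4² = 121 = 11² ⇒ 137 = 4² + 11².
  Combine using the Brahmagupta–Fibonacci identity (a² + b²)(c² + d²) = (ac − bd)² + (ad + bc)² = (ac + bd)² + (ad − bc)²:
  109 · 137 = 14933: from (3² + 10²)(4² + 11²), take (3·4 − 10·11, 3·11 + 10·4) = (12 − 110, 33 + 40) = (-98, 73); dropping signs (only squares matter) gives (98, 73); check 98² + 73² = 9604 + 5329 = 14933 ✓.
  Scale by k = 3: (3·98, 3·73) = (294, 219).
Step 4: Order so x ≤ y and verify: 219² + 294² = 47961 + 86436 = 134397 = n. ✓

n = 134397 = 219² + 294² (one valid representation with x ≤ y).


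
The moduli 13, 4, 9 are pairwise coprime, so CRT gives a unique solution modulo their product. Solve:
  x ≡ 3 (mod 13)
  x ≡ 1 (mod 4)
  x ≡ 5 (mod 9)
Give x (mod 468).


Moduli 13, 4, 9 are pairwise coprime; by CRT there is a unique solution modulo M = 13 · 4 · 9 = 468.
Solve pairwise, accumulating the modulus:
  Start with x ≡ 3 (mod 13).
  Combine with x ≡ 1 (mod 4): since gcd(13, 4) = 1, we get a unique residue mod 52.
    Write x = 3 + 13·t and substitute into x ≡ 1 (mod 4): 13·t ≡ 1 − 3 = -2 (mod 4).
    Reduce coefficients mod 4: 1·t ≡ 2 (mod 4).
    So t ≡ 2 (mod 4).
    Then x = 3 + 13·2 = 29, valid modulo lcm(13, 4) = 52: x ≡ 29 (mod 52).
  Combine with x ≡ 5 (mod 9): since gcd(52, 9) = 1, we get a unique residue mod 468.
    Write x = 29 + 52·t and substitute into x ≡ 5 (mod 9): 52·t ≡ 5 − 29 = -24 (mod 9).
    Reduce coefficients mod 9: 7·t ≡ 3 (mod 9).
    The inverse of 7 mod 9 is 4 (since 7·4 = 28 = 3·9 + 1), so t ≡ 4·3 = 12 ≡ 3 (mod 9).
    Then x = 29 + 52·3 = 185, valid modulo lcm(52, 9) = 468: x ≡ 185 (mod 468).
Verify: 185 mod 13 = 3 ✓, 185 mod 4 = 1 ✓, 185 mod 9 = 5 ✓.

x ≡ 185 (mod 468).


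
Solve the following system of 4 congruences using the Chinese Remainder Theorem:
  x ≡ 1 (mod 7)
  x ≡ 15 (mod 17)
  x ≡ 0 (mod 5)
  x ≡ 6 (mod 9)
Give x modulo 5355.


Product of moduli M = 7 · 17 · 5 · 9 = 5355.
Merge one congruence at a time:
  Start: x ≡ 1 (mod 7).
  Combine with x ≡ 15 (mod 17); new modulus lcm = 119.
    Write x = 1 + 7·t and substitute into x ≡ 15 (mod 17): 7·t ≡ 15 − 1 = 14 (mod 17).
    The inverse of 7 mod 17 is 5 (since 7·5 = 35 = 2·17 + 1), so t ≡ 5·14 = 70 ≡ 2 (mod 17).
    Then x = 1 + 7·2 = 15, valid modulo lcm(7, 17) = 119: x ≡ 15 (mod 119).
  Combine with x ≡ 0 (mod 5); new modulus lcm = 595.
    Write x = 15 + 119·t and substitute into x ≡ 0 (mod 5): 119·t ≡ 0 − 15 = -15 (mod 5).
    Reduce coefficients mod 5: 4·t ≡ 0 (mod 5).
    The inverse of 4 mod 5 is 4 (since 4·4 = 16 = 3·5 + 1), so t ≡ 4·0 = 0 ≡ 0 (mod 5).
    Then x = 15 + 119·0 = 15, valid modulo lcm(119, 5) = 595: x ≡ 15 (mod 595).
  Combine with x ≡ 6 (mod 9); new modulus lcm = 5355.
    Write x = 15 + 595·t and substitute into x ≡ 6 (mod 9): 595·t ≡ 6 − 15 = -9 (mod 9).
    Reduce coefficients mod 9: 1·t ≡ 0 (mod 9).
    So t ≡ 0 (mod 9).
    Then x = 15 + 595·0 = 15, valid modulo lcm(595, 9) = 5355: x ≡ 15 (mod 5355).
Verify against each original: 15 mod 7 = 1, 15 mod 17 = 15, 15 mod 5 = 0, 15 mod 9 = 6.

x ≡ 15 (mod 5355).


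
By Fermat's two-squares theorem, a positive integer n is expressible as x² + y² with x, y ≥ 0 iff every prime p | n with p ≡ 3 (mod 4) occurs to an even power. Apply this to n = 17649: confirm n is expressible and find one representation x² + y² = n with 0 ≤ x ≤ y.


Step 1: Factor n = 17649 = 3^2 · 37 · 53.
Step 2: Check the mod-4 condition on each prime factor: 3 ≡ 3 (mod 4), exponent 2 (must be even); 37 ≡ 1 (mod 4), exponent 1; 53 ≡ 1 (mod 4), exponent 1.
All primes ≡ 3 (mod 4) appear to even exponent (or don't appear), so by the two-squares theorem n IS expressible as a sum of two squares.
Step 3: Build a representation. Group n = k² · m with k = 3 and m = 37 · 53 = 1961 (a product of primes ≡ 1 (mod 4)); a representation of m scales to one of n via (k·x)² + (k·y)² = k²(x² + y²). Each prime p ≡ 1 (mod 4) is itself a sum of two squares; find a² by testing p − a² for a perfect square:
  37: 37 − 1² = 36 = 6² ⇒ 37 = 1² + 6².
  53: 53 − 1² = 52, 53 − 2² = 49 = 7² ⇒ 53 = 2² + 7².
  Combine using the Brahmagupta–Fibonacci identity (a² + b²)(c² + d²) = (ac − bd)² + (ad + bc)² = (ac + bd)² + (ad − bc)²:
  37 · 53 = 1961: from (1² + 6²)(2² + 7²), take (1·2 − 6·7, 1·7 + 6·2) = (2 − 42, 7 + 12) = (-40, 19); dropping signs (only squares matter) gives (40, 19); check 40² + 19² = 1600 + 361 = 1961 ✓.
  Scale by k = 3: (3·40, 3·19) = (120, 57).
Step 4: Order so x ≤ y and verify: 57² + 120² = 3249 + 14400 = 17649 = n. ✓

n = 17649 = 57² + 120² (one valid representation with x ≤ y).


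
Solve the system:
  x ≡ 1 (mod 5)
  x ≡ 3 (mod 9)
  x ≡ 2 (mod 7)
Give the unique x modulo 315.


Moduli 5, 9, 7 are pairwise coprime; by CRT there is a unique solution modulo M = 5 · 9 · 7 = 315.
Solve pairwise, accumulating the modulus:
  Start with x ≡ 1 (mod 5).
  Combine with x ≡ 3 (mod 9): since gcd(5, 9) = 1, we get a unique residue mod 45.
    Write x = 1 + 5·t and substitute into x ≡ 3 (mod 9): 5·t ≡ 3 − 1 = 2 (mod 9).
    The inverse of 5 mod 9 is 2 (since 5·2 = 10 = 1·9 + 1), so t ≡ 2·2 = 4 ≡ 4 (mod 9).
    Then x = 1 + 5·4 = 21, valid modulo lcm(5, 9) = 45: x ≡ 21 (mod 45).
  Combine with x ≡ 2 (mod 7): since gcd(45, 7) = 1, we get a unique residue mod 315.
    Write x = 21 + 45·t and substitute into x ≡ 2 (mod 7): 45·t ≡ 2 − 21 = -19 (mod 7).
    Reduce coefficients mod 7: 3·t ≡ 2 (mod 7).
    The inverse of 3 mod 7 is 5 (since 3·5 = 15 = 2·7 + 1), so t ≡ 5·2 = 10 ≡ 3 (mod 7).
    Then x = 21 + 45·3 = 156, valid modulo lcm(45, 7) = 315: x ≡ 156 (mod 315).
Verify: 156 mod 5 = 1 ✓, 156 mod 9 = 3 ✓, 156 mod 7 = 2 ✓.

x ≡ 156 (mod 315).


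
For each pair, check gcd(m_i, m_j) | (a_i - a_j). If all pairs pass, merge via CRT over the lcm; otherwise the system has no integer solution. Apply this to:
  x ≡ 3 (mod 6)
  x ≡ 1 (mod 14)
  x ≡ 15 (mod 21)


Moduli 6, 14, 21 are not pairwise coprime, so CRT works modulo lcm(m_i) when all pairwise compatibility conditions hold.
Pairwise compatibility: gcd(m_i, m_j) must divide a_i - a_j for every pair.
Merge one congruence at a time:
  Start: x ≡ 3 (mod 6).
  Combine with x ≡ 1 (mod 14): gcd(6, 14) = 2; 1 - 3 = -2, which IS divisible by 2, so compatible.
    Write x = 3 + 6·t and substitute into x ≡ 1 (mod 14): 6·t ≡ 1 − 3 = -2 (mod 14).
    Divide the congruence (and modulus) by g = 2: 3·t ≡ -1 (mod 7).
    Reduce coefficients mod 7: 3·t ≡ 6 (mod 7).
    The inverse of 3 mod 7 is 5 (since 3·5 = 15 = 2·7 + 1), so t ≡ 5·6 = 30 ≡ 2 (mod 7).
    Then x = 3 + 6·2 = 15, valid modulo lcm(6, 14) = 42: x ≡ 15 (mod 42).
  Combine with x ≡ 15 (mod 21): gcd(42, 21) = 21; 15 - 15 = 0, which IS divisible by 21, so compatible.
    Write x = 15 + 42·t and substitute into x ≡ 15 (mod 21): 42·t ≡ 15 − 15 = 0 (mod 21).
    Divide the congruence (and modulus) by g = 21: 2·t ≡ 0 (mod 1).
    Modulo 1 every t works; take t = 0.
    Then x = 15 + 42·0 = 15, valid modulo lcm(42, 21) = 42: x ≡ 15 (mod 42).
Verify: 15 mod 6 = 3, 15 mod 14 = 1, 15 mod 21 = 15.

x ≡ 15 (mod 42).


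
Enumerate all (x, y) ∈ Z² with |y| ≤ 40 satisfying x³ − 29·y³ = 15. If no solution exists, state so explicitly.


The equation is x³ - 29y³ = 15. For fixed y, x³ = 29·y³ + 15, so a solution requires the RHS to be a perfect cube.
Strategy: iterate y from -40 to 40, compute RHS = 29·y³ + 15, and check whether it is a (positive or negative) perfect cube.
Check small values of y:
  y = 0: RHS = 15 is not a perfect cube.
  y = 1: RHS = 44 is not a perfect cube.
  y = -1: RHS = -14 is not a perfect cube.
  y = 2: RHS = 247 is not a perfect cube.
  y = -2: RHS = -217 is not a perfect cube.
  y = 3: RHS = 798 is not a perfect cube.
  y = -3: RHS = -768 is not a perfect cube.
Continuing the search up to |y| = 40 finds no solutions either.
No (x, y) in the scanned range satisfies the equation.

No integer solutions with |y| ≤ 40.


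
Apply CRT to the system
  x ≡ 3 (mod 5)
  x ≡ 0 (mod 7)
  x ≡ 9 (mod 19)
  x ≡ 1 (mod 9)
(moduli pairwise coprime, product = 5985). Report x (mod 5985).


Product of moduli M = 5 · 7 · 19 · 9 = 5985.
Merge one congruence at a time:
  Start: x ≡ 3 (mod 5).
  Combine with x ≡ 0 (mod 7); new modulus lcm = 35.
    Write x = 3 + 5·t and substitute into x ≡ 0 (mod 7): 5·t ≡ 0 − 3 = -3 (mod 7).
    Reduce coefficients mod 7: 5·t ≡ 4 (mod 7).
    The inverse of 5 mod 7 is 3 (since 5·3 = 15 = 2·7 + 1), so t ≡ 3·4 = 12 ≡ 5 (mod 7).
    Then x = 3 + 5·5 = 28, valid modulo lcm(5, 7) = 35: x ≡ 28 (mod 35).
  Combine with x ≡ 9 (mod 19); new modulus lcm = 665.
    Write x = 28 + 35·t and substitute into x ≡ 9 (mod 19): 35·t ≡ 9 − 28 = -19 (mod 19).
    Reduce coefficients mod 19: 16·t ≡ 0 (mod 19).
    The inverse of 16 mod 19 is 6 (since 16·6 = 96 = 5·19 + 1), so t ≡ 6·0 = 0 ≡ 0 (mod 19).
    Then x = 28 + 35·0 = 28, valid modulo lcm(35, 19) = 665: x ≡ 28 (mod 665).
  Combine with x ≡ 1 (mod 9); new modulus lcm = 5985.
    Write x = 28 + 665·t and substitute into x ≡ 1 (mod 9): 665·t ≡ 1 − 28 = -27 (mod 9).
    Reduce coefficients mod 9: 8·t ≡ 0 (mod 9).
    The inverse of 8 mod 9 is 8 (since 8·8 = 64 = 7·9 + 1), so t ≡ 8·0 = 0 ≡ 0 (mod 9).
    Then x = 28 + 665·0 = 28, valid modulo lcm(665, 9) = 5985: x ≡ 28 (mod 5985).
Verify against each original: 28 mod 5 = 3, 28 mod 7 = 0, 28 mod 19 = 9, 28 mod 9 = 1.

x ≡ 28 (mod 5985).


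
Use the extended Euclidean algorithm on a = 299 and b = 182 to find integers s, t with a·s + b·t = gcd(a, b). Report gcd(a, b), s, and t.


Euclidean algorithm on (299, 182) — divide until remainder is 0:
  299 = 1 · 182 + 117
  182 = 1 · 117 + 65
  117 = 1 · 65 + 52
  65 = 1 · 52 + 13
  52 = 4 · 13 + 0
gcd(299, 182) = 13.
Track Bezout coefficients alongside the remainders: start with r₀ = 299 = a·1 + b·0 (s = 1, t = 0) and r₁ = 182 = a·0 + b·1 (s = 0, t = 1); each new remainder r_{k+1} = r_{k-1} − q_k·r_k inherits s_{k+1} = s_{k-1} − q_k·s_k, t_{k+1} = t_{k-1} − q_k·t_k, so r_k = a·s_k + b·t_k at every step:
  q = 1: r = 117, s = 1 − 1·0 = 1, t = 0 − 1·1 = -1  (check: 299·1 + 182·(-1) = 117)
  q = 1: r = 65, s = 0 − 1·1 = -1, t = 1 − 1·(-1) = 2  (check: 299·(-1) + 182·2 = 65)
  q = 1: r = 52, s = 1 − 1·(-1) = 2, t = -1 − 1·2 = -3  (check: 299·2 + 182·(-3) = 52)
  q = 1: r = 13, s = -1 − 1·2 = -3, t = 2 − 1·(-3) = 5  (check: 299·(-3) + 182·5 = 13)
The row with r = 13 (the gcd) gives the Bezout coefficients s = -3, t = 5.
Result: 299 · (-3) + 182 · (5) = 13.

gcd(299, 182) = 13; s = -3, t = 5 (check: 299·(-3) + 182·5 = 13).


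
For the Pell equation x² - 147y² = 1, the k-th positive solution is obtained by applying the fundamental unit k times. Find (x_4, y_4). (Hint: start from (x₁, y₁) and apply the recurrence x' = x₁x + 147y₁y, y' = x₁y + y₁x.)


Step 1: Find the fundamental solution (x₁, y₁) of x² - 147y² = 1.
  Expand √147 as a continued fraction. a₀ = ⌊√147⌋ = 12; iterate m_{k+1} = d_k·a_k − m_k, d_{k+1} = (147 − m_{k+1}²)/d_k, a_{k+1} = ⌊(a₀ + m_{k+1})/d_{k+1}⌋ (starting m₀ = 0, d₀ = 1), with convergents p_k = a_k·p_{k-1} + p_{k-2}, q_k = a_k·q_{k-1} + q_{k-2} (p₋₁ = 1, q₋₁ = 0):
  k = 0: a₀ = 12; p₀/q₀ = 12/1; p₀² − 147·q₀² = 144 − 147 = -3.
  k = 1: m = 12, d = 3, a = ⌊(12 + 12)/3⌋ = 8; p/q = (8·12 + 1)/(8·1 + 0) = 97/8; p² − 147·q² = 9409 − 9408 = 1.
  The first convergent with p² − 147·q² = 1 gives the fundamental solution (x₁, y₁) = (97, 8).
Step 2: Apply the recurrence (x_{n+1}, y_{n+1}) = (x₁x_n + 147y₁y_n, x₁y_n + y₁x_n) repeatedly.
  From (x_1, y_1) = (97, 8): x_2 = 97·97 + 147·8·8 = 18817; y_2 = 97·8 + 8·97 = 1552.
  From (x_2, y_2) = (18817, 1552): x_3 = 97·18817 + 147·8·1552 = 3650401; y_3 = 97·1552 + 8·18817 = 301080.
  From (x_3, y_3) = (3650401, 301080): x_4 = 97·3650401 + 147·8·301080 = 708158977; y_4 = 97·301080 + 8·3650401 = 58407968.
Step 3: Verify x_4² - 147·y_4² = 501489136705686529 - 501489136705686528 = 1 (should be 1). ✓

(x_1, y_1) = (97, 8); (x_4, y_4) = (708158977, 58407968).


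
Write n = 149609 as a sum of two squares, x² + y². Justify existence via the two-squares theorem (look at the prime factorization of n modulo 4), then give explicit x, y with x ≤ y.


Step 1: Factor n = 149609 = 41^2 · 89.
Step 2: Check the mod-4 condition on each prime factor: 41 ≡ 1 (mod 4), exponent 2; 89 ≡ 1 (mod 4), exponent 1.
All primes ≡ 3 (mod 4) appear to even exponent (or don't appear), so by the two-squares theorem n IS expressible as a sum of two squares.
Step 3: Build a representation. Here n = 41 · 41 · 89 is a product of primes ≡ 1 (mod 4). Each prime p ≡ 1 (mod 4) is itself a sum of two squares; find a² by testing p − a² for a perfect square:
  41: 41 − 1² = 40, 41 − 2² = 37, 41 − 3² = 32, 41 − 4² = 25 = 5² ⇒ 41 = 4² + 5².
  89: 89 − 1² = 88, 89 − 2² = 85, 89 − 3² = 80, 89 − 4² = 73, 89 − 5² = 64 = 8² ⇒ 89 = 5² + 8².
  Combine using the Brahmagupta–Fibonacci identity (a² + b²)(c² + d²) = (ac − bd)² + (ad + bc)² = (ac + bd)² + (ad − bc)²:
  41 · 41 = 1681: from (4² + 5²)(4² + 5²), take (4·4 − 5·5, 4·5 + 5·4) = (16 − 25, 20 + 20) = (-9, 40); dropping signs (only squares matter) gives (9, 40); check 9² + 40² = 81 + 1600 = 1681 ✓.
  1681 · 89 = 149609: from (9² + 40²)(5² + 8²), take (9·5 − 40·8, 9·8 + 40·5) = (45 − 320, 72 + 200) = (-275, 272); dropping signs (only squares matter) gives (275, 272); check 275² + 272² = 75625 + 73984 = 149609 ✓.
Step 4: Order so x ≤ y and verify: 272² + 275² = 73984 + 75625 = 149609 = n. ✓

n = 149609 = 272² + 275² (one valid representation with x ≤ y).


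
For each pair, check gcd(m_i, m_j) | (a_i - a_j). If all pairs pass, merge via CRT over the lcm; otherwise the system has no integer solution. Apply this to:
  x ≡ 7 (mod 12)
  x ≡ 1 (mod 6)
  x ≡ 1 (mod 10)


Moduli 12, 6, 10 are not pairwise coprime, so CRT works modulo lcm(m_i) when all pairwise compatibility conditions hold.
Pairwise compatibility: gcd(m_i, m_j) must divide a_i - a_j for every pair.
Merge one congruence at a time:
  Start: x ≡ 7 (mod 12).
  Combine with x ≡ 1 (mod 6): gcd(12, 6) = 6; 1 - 7 = -6, which IS divisible by 6, so compatible.
    Write x = 7 + 12·t and substitute into x ≡ 1 (mod 6): 12·t ≡ 1 − 7 = -6 (mod 6).
    Divide the congruence (and modulus) by g = 6: 2·t ≡ -1 (mod 1).
    Modulo 1 every t works; take t = 0.
    Then x = 7 + 12·0 = 7, valid modulo lcm(12, 6) = 12: x ≡ 7 (mod 12).
  Combine with x ≡ 1 (mod 10): gcd(12, 10) = 2; 1 - 7 = -6, which IS divisible by 2, so compatible.
    Write x = 7 + 12·t and substitute into x ≡ 1 (mod 10): 12·t ≡ 1 − 7 = -6 (mod 10).
    Divide the congruence (and modulus) by g = 2: 6·t ≡ -3 (mod 5).
    Reduce coefficients mod 5: 1·t ≡ 2 (mod 5).
    So t ≡ 2 (mod 5).
    Then x = 7 + 12·2 = 31, valid modulo lcm(12, 10) = 60: x ≡ 31 (mod 60).
Verify: 31 mod 12 = 7, 31 mod 6 = 1, 31 mod 10 = 1.

x ≡ 31 (mod 60).


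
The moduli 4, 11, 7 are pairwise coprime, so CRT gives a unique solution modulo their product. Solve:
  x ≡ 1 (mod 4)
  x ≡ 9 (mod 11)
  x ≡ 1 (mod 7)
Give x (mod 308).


Moduli 4, 11, 7 are pairwise coprime; by CRT there is a unique solution modulo M = 4 · 11 · 7 = 308.
Solve pairwise, accumulating the modulus:
  Start with x ≡ 1 (mod 4).
  Combine with x ≡ 9 (mod 11): since gcd(4, 11) = 1, we get a unique residue mod 44.
    Write x = 1 + 4·t and substitute into x ≡ 9 (mod 11): 4·t ≡ 9 − 1 = 8 (mod 11).
    The inverse of 4 mod 11 is 3 (since 4·3 = 12 = 1·11 + 1), so t ≡ 3·8 = 24 ≡ 2 (mod 11).
    Then x = 1 + 4·2 = 9, valid modulo lcm(4, 11) = 44: x ≡ 9 (mod 44).
  Combine with x ≡ 1 (mod 7): since gcd(44, 7) = 1, we get a unique residue mod 308.
    Write x = 9 + 44·t and substitute into x ≡ 1 (mod 7): 44·t ≡ 1 − 9 = -8 (mod 7).
    Reduce coefficients mod 7: 2·t ≡ 6 (mod 7).
    The inverse of 2 mod 7 is 4 (since 2·4 = 8 = 1·7 + 1), so t ≡ 4·6 = 24 ≡ 3 (mod 7).
    Then x = 9 + 44·3 = 141, valid modulo lcm(44, 7) = 308: x ≡ 141 (mod 308).
Verify: 141 mod 4 = 1 ✓, 141 mod 11 = 9 ✓, 141 mod 7 = 1 ✓.

x ≡ 141 (mod 308).


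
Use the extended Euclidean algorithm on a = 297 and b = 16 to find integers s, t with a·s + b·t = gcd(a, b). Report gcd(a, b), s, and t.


Euclidean algorithm on (297, 16) — divide until remainder is 0:
  297 = 18 · 16 + 9
  16 = 1 · 9 + 7
  9 = 1 · 7 + 2
  7 = 3 · 2 + 1
  2 = 2 · 1 + 0
gcd(297, 16) = 1.
Track Bezout coefficients alongside the remainders: start with r₀ = 297 = a·1 + b·0 (s = 1, t = 0) and r₁ = 16 = a·0 + b·1 (s = 0, t = 1); each new remainder r_{k+1} = r_{k-1} − q_k·r_k inherits s_{k+1} = s_{k-1} − q_k·s_k, t_{k+1} = t_{k-1} − q_k·t_k, so r_k = a·s_k + b·t_k at every step:
  q = 18: r = 9, s = 1 − 18·0 = 1, t = 0 − 18·1 = -18  (check: 297·1 + 16·(-18) = 9)
  q = 1: r = 7, s = 0 − 1·1 = -1, t = 1 − 1·(-18) = 19  (check: 297·(-1) + 16·19 = 7)
  q = 1: r = 2, s = 1 − 1·(-1) = 2, t = -18 − 1·19 = -37  (check: 297·2 + 16·(-37) = 2)
  q = 3: r = 1, s = -1 − 3·2 = -7, t = 19 − 3·(-37) = 130  (check: 297·(-7) + 16·130 = 1)
The row with r = 1 (the gcd) gives the Bezout coefficients s = -7, t = 130.
Result: 297 · (-7) + 16 · (130) = 1.

gcd(297, 16) = 1; s = -7, t = 130 (check: 297·(-7) + 16·130 = 1).


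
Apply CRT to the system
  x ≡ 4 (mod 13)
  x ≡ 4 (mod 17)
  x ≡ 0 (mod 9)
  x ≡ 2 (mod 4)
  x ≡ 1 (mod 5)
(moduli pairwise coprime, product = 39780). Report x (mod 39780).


Product of moduli M = 13 · 17 · 9 · 4 · 5 = 39780.
Merge one congruence at a time:
  Start: x ≡ 4 (mod 13).
  Combine with x ≡ 4 (mod 17); new modulus lcm = 221.
    Write x = 4 + 13·t and substitute into x ≡ 4 (mod 17): 13·t ≡ 4 − 4 = 0 (mod 17).
    The inverse of 13 mod 17 is 4 (since 13·4 = 52 = 3·17 + 1), so t ≡ 4·0 = 0 ≡ 0 (mod 17).
    Then x = 4 + 13·0 = 4, valid modulo lcm(13, 17) = 221: x ≡ 4 (mod 221).
  Combine with x ≡ 0 (mod 9); new modulus lcm = 1989.
    Write x = 4 + 221·t and substitute into x ≡ 0 (mod 9): 221·t ≡ 0 − 4 = -4 (mod 9).
    Reduce coefficients mod 9: 5·t ≡ 5 (mod 9).
    The inverse of 5 mod 9 is 2 (since 5·2 = 10 = 1·9 + 1), so t ≡ 2·5 = 10 ≡ 1 (mod 9).
    Then x = 4 + 221·1 = 225, valid modulo lcm(221, 9) = 1989: x ≡ 225 (mod 1989).
  Combine with x ≡ 2 (mod 4); new modulus lcm = 7956.
    Write x = 225 + 1989·t and substitute into x ≡ 2 (mod 4): 1989·t ≡ 2 − 225 = -223 (mod 4).
    Reduce coefficients mod 4: 1·t ≡ 1 (mod 4).
    So t ≡ 1 (mod 4).
    Then x = 225 + 1989·1 = 2214, valid modulo lcm(1989, 4) = 7956: x ≡ 2214 (mod 7956).
  Combine with x ≡ 1 (mod 5); new modulus lcm = 39780.
    Write x = 2214 + 7956·t and substitute into x ≡ 1 (mod 5): 7956·t ≡ 1 − 2214 = -2213 (mod 5).
    Reduce coefficients mod 5: 1·t ≡ 2 (mod 5).
    So t ≡ 2 (mod 5).
    Then x = 2214 + 7956·2 = 18126, valid modulo lcm(7956, 5) = 39780: x ≡ 18126 (mod 39780).
Verify against each original: 18126 mod 13 = 4, 18126 mod 17 = 4, 18126 mod 9 = 0, 18126 mod 4 = 2, 18126 mod 5 = 1.

x ≡ 18126 (mod 39780).


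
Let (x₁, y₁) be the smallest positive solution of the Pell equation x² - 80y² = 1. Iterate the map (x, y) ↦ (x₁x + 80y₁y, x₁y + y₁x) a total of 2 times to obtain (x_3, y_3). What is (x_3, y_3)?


Step 1: Find the fundamental solution (x₁, y₁) of x² - 80y² = 1.
  Expand √80 as a continued fraction. a₀ = ⌊√80⌋ = 8; iterate m_{k+1} = d_k·a_k − m_k, d_{k+1} = (80 − m_{k+1}²)/d_k, a_{k+1} = ⌊(a₀ + m_{k+1})/d_{k+1}⌋ (starting m₀ = 0, d₀ = 1), with convergents p_k = a_k·p_{k-1} + p_{k-2}, q_k = a_k·q_{k-1} + q_{k-2} (p₋₁ = 1, q₋₁ = 0):
  k = 0: a₀ = 8; p₀/q₀ = 8/1; p₀² − 80·q₀² = 64 − 80 = -16.
  k = 1: m = 8, d = 16, a = ⌊(8 + 8)/16⌋ = 1; p/q = (1·8 + 1)/(1·1 + 0) = 9/1; p² − 80·q² = 81 − 80 = 1.
  The first convergent with p² − 80·q² = 1 gives the fundamental solution (x₁, y₁) = (9, 1).
Step 2: Apply the recurrence (x_{n+1}, y_{n+1}) = (x₁x_n + 80y₁y_n, x₁y_n + y₁x_n) repeatedly.
  From (x_1, y_1) = (9, 1): x_2 = 9·9 + 80·1·1 = 161; y_2 = 9·1 + 1·9 = 18.
  From (x_2, y_2) = (161, 18): x_3 = 9·161 + 80·1·18 = 2889; y_3 = 9·18 + 1·161 = 323.
Step 3: Verify x_3² - 80·y_3² = 8346321 - 8346320 = 1 (should be 1). ✓

(x_1, y_1) = (9, 1); (x_3, y_3) = (2889, 323).


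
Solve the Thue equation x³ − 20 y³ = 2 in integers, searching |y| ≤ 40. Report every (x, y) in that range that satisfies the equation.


The equation is x³ - 20y³ = 2. For fixed y, x³ = 20·y³ + 2, so a solution requires the RHS to be a perfect cube.
Strategy: iterate y from -40 to 40, compute RHS = 20·y³ + 2, and check whether it is a (positive or negative) perfect cube.
Check small values of y:
  y = 0: RHS = 2 is not a perfect cube.
  y = 1: RHS = 22 is not a perfect cube.
  y = -1: RHS = -18 is not a perfect cube.
  y = 2: RHS = 162 is not a perfect cube.
  y = -2: RHS = -158 is not a perfect cube.
  y = 3: RHS = 542 is not a perfect cube.
  y = -3: RHS = -538 is not a perfect cube.
Continuing the search up to |y| = 40 finds no solutions either.
No (x, y) in the scanned range satisfies the equation.

No integer solutions with |y| ≤ 40.


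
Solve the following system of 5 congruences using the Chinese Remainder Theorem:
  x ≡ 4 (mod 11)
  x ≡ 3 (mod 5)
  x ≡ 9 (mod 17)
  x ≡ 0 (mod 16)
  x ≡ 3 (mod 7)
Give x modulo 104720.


Product of moduli M = 11 · 5 · 17 · 16 · 7 = 104720.
Merge one congruence at a time:
  Start: x ≡ 4 (mod 11).
  Combine with x ≡ 3 (mod 5); new modulus lcm = 55.
    Write x = 4 + 11·t and substitute into x ≡ 3 (mod 5): 11·t ≡ 3 − 4 = -1 (mod 5).
    Reduce coefficients mod 5: 1·t ≡ 4 (mod 5).
    So t ≡ 4 (mod 5).
    Then x = 4 + 11·4 = 48, valid modulo lcm(11, 5) = 55: x ≡ 48 (mod 55).
  Combine with x ≡ 9 (mod 17); new modulus lcm = 935.
    Write x = 48 + 55·t and substitute into x ≡ 9 (mod 17): 55·t ≡ 9 − 48 = -39 (mod 17).
    Reduce coefficients mod 17: 4·t ≡ 12 (mod 17).
    The inverse of 4 mod 17 is 13 (since 4·13 = 52 = 3·17 + 1), so t ≡ 13·12 = 156 ≡ 3 (mod 17).
    Then x = 48 + 55·3 = 213, valid modulo lcm(55, 17) = 935: x ≡ 213 (mod 935).
  Combine with x ≡ 0 (mod 16); new modulus lcm = 14960.
    Write x = 213 + 935·t and substitute into x ≡ 0 (mod 16): 935·t ≡ 0 − 213 = -213 (mod 16).
    Reduce coefficients mod 16: 7·t ≡ 11 (mod 16).
    The inverse of 7 mod 16 is 7 (since 7·7 = 49 = 3·16 + 1), so t ≡ 7·11 = 77 ≡ 13 (mod 16).
    Then x = 213 + 935·13 = 12368, valid modulo lcm(935, 16) = 14960: x ≡ 12368 (mod 14960).
  Combine with x ≡ 3 (mod 7); new modulus lcm = 104720.
    Write x = 12368 + 14960·t and substitute into x ≡ 3 (mod 7): 14960·t ≡ 3 − 12368 = -12365 (mod 7).
    Reduce coefficients mod 7: 1·t ≡ 4 (mod 7).
    So t ≡ 4 (mod 7).
    Then x = 12368 + 14960·4 = 72208, valid modulo lcm(14960, 7) = 104720: x ≡ 72208 (mod 104720).
Verify against each original: 72208 mod 11 = 4, 72208 mod 5 = 3, 72208 mod 17 = 9, 72208 mod 16 = 0, 72208 mod 7 = 3.

x ≡ 72208 (mod 104720).


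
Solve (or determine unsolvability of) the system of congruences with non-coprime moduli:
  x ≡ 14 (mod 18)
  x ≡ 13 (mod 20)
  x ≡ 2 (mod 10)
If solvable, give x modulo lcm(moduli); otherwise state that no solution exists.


Moduli 18, 20, 10 are not pairwise coprime, so CRT works modulo lcm(m_i) when all pairwise compatibility conditions hold.
Pairwise compatibility: gcd(m_i, m_j) must divide a_i - a_j for every pair.
Merge one congruence at a time:
  Start: x ≡ 14 (mod 18).
  Combine with x ≡ 13 (mod 20): gcd(18, 20) = 2, and 13 - 14 = -1 is NOT divisible by 2.
    ⇒ system is inconsistent (no integer solution).

No solution (the system is inconsistent).


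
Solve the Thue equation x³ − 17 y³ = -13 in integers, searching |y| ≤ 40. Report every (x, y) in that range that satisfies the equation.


The equation is x³ - 17y³ = -13. For fixed y, x³ = 17·y³ − 13, so a solution requires the RHS to be a perfect cube.
Strategy: iterate y from -40 to 40, compute RHS = 17·y³ − 13, and check whether it is a (positive or negative) perfect cube.
Check small values of y:
  y = 0: RHS = -13 is not a perfect cube.
  y = 1: RHS = 4 is not a perfect cube.
  y = -1: RHS = -30 is not a perfect cube.
  y = 2: RHS = 123 is not a perfect cube.
  y = -2: RHS = -149 is not a perfect cube.
  y = 3: RHS = 446 is not a perfect cube.
  y = -3: RHS = -472 is not a perfect cube.
Continuing the search up to |y| = 40 finds no solutions either.
No (x, y) in the scanned range satisfies the equation.

No integer solutions with |y| ≤ 40.


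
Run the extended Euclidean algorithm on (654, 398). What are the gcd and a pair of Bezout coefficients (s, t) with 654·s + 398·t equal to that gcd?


Euclidean algorithm on (654, 398) — divide until remainder is 0:
  654 = 1 · 398 + 256
  398 = 1 · 256 + 142
  256 = 1 · 142 + 114
  142 = 1 · 114 + 28
  114 = 4 · 28 + 2
  28 = 14 · 2 + 0
gcd(654, 398) = 2.
Track Bezout coefficients alongside the remainders: start with r₀ = 654 = a·1 + b·0 (s = 1, t = 0) and r₁ = 398 = a·0 + b·1 (s = 0, t = 1); each new remainder r_{k+1} = r_{k-1} − q_k·r_k inherits s_{k+1} = s_{k-1} − q_k·s_k, t_{k+1} = t_{k-1} − q_k·t_k, so r_k = a·s_k + b·t_k at every step:
  q = 1: r = 256, s = 1 − 1·0 = 1, t = 0 − 1·1 = -1  (check: 654·1 + 398·(-1) = 256)
  q = 1: r = 142, s = 0 − 1·1 = -1, t = 1 − 1·(-1) = 2  (check: 654·(-1) + 398·2 = 142)
  q = 1: r = 114, s = 1 − 1·(-1) = 2, t = -1 − 1·2 = -3  (check: 654·2 + 398·(-3) = 114)
  q = 1: r = 28, s = -1 − 1·2 = -3, t = 2 − 1·(-3) = 5  (check: 654·(-3) + 398·5 = 28)
  q = 4: r = 2, s = 2 − 4·(-3) = 14, t = -3 − 4·5 = -23  (check: 654·14 + 398·(-23) = 2)
The row with r = 2 (the gcd) gives the Bezout coefficients s = 14, t = -23.
Result: 654 · (14) + 398 · (-23) = 2.

gcd(654, 398) = 2; s = 14, t = -23 (check: 654·14 + 398·(-23) = 2).


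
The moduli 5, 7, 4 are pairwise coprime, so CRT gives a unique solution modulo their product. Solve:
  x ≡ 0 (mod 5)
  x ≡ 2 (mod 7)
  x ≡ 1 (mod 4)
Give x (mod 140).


Moduli 5, 7, 4 are pairwise coprime; by CRT there is a unique solution modulo M = 5 · 7 · 4 = 140.
Solve pairwise, accumulating the modulus:
  Start with x ≡ 0 (mod 5).
  Combine with x ≡ 2 (mod 7): since gcd(5, 7) = 1, we get a unique residue mod 35.
    Write x = 0 + 5·t and substitute into x ≡ 2 (mod 7): 5·t ≡ 2 − 0 = 2 (mod 7).
    The inverse of 5 mod 7 is 3 (since 5·3 = 15 = 2·7 + 1), so t ≡ 3·2 = 6 ≡ 6 (mod 7).
    Then x = 0 + 5·6 = 30, valid modulo lcm(5, 7) = 35: x ≡ 30 (mod 35).
  Combine with x ≡ 1 (mod 4): since gcd(35, 4) = 1, we get a unique residue mod 140.
    Write x = 30 + 35·t and substitute into x ≡ 1 (mod 4): 35·t ≡ 1 − 30 = -29 (mod 4).
    Reduce coefficients mod 4: 3·t ≡ 3 (mod 4).
    The inverse of 3 mod 4 is 3 (since 3·3 = 9 = 2·4 + 1), so t ≡ 3·3 = 9 ≡ 1 (mod 4).
    Then x = 30 + 35·1 = 65, valid modulo lcm(35, 4) = 140: x ≡ 65 (mod 140).
Verify: 65 mod 5 = 0 ✓, 65 mod 7 = 2 ✓, 65 mod 4 = 1 ✓.

x ≡ 65 (mod 140).


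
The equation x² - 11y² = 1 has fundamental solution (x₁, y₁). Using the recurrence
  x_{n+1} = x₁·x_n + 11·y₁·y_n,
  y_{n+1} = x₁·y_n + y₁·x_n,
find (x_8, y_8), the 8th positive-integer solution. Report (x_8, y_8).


Step 1: Find the fundamental solution (x₁, y₁) of x² - 11y² = 1.
  Expand √11 as a continued fraction. a₀ = ⌊√11⌋ = 3; iterate m_{k+1} = d_k·a_k − m_k, d_{k+1} = (11 − m_{k+1}²)/d_k, a_{k+1} = ⌊(a₀ + m_{k+1})/d_{k+1}⌋ (starting m₀ = 0, d₀ = 1), with convergents p_k = a_k·p_{k-1} + p_{k-2}, q_k = a_k·q_{k-1} + q_{k-2} (p₋₁ = 1, q₋₁ = 0):
  k = 0: a₀ = 3; p₀/q₀ = 3/1; p₀² − 11·q₀² = 9 − 11 = -2.
  k = 1: m = 3, d = 2, a = ⌊(3 + 3)/2⌋ = 3; p/q = (3·3 + 1)/(3·1 + 0) = 10/3; p² − 11·q² = 100 − 99 = 1.
  The first convergent with p² − 11·q² = 1 gives the fundamental solution (x₁, y₁) = (10, 3).
Step 2: Apply the recurrence (x_{n+1}, y_{n+1}) = (x₁x_n + 11y₁y_n, x₁y_n + y₁x_n) repeatedly.
  From (x_1, y_1) = (10, 3): x_2 = 10·10 + 11·3·3 = 199; y_2 = 10·3 + 3·10 = 60.
  From (x_2, y_2) = (199, 60): x_3 = 10·199 + 11·3·60 = 3970; y_3 = 10·60 + 3·199 = 1197.
  From (x_3, y_3) = (3970, 1197): x_4 = 10·3970 + 11·3·1197 = 79201; y_4 = 10·1197 + 3·3970 = 23880.
  From (x_4, y_4) = (79201, 23880): x_5 = 10·79201 + 11·3·23880 = 1580050; y_5 = 10·23880 + 3·79201 = 476403.
  From (x_5, y_5) = (1580050, 476403): x_6 = 10·1580050 + 11·3·476403 = 31521799; y_6 = 10·476403 + 3·1580050 = 9504180.
  From (x_6, y_6) = (31521799, 9504180): x_7 = 10·31521799 + 11·3·9504180 = 628855930; y_7 = 10·9504180 + 3·31521799 = 189607197.
  From (x_7, y_7) = (628855930, 189607197): x_8 = 10·628855930 + 11·3·189607197 = 12545596801; y_8 = 10·189607197 + 3·628855930 = 3782639760.
Step 3: Verify x_8² - 11·y_8² = 157391999093261433601 - 157391999093261433600 = 1 (should be 1). ✓

(x_1, y_1) = (10, 3); (x_8, y_8) = (12545596801, 3782639760).


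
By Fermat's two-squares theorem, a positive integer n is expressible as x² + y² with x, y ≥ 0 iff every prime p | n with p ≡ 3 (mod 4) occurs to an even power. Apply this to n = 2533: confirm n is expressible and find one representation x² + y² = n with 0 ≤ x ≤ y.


Step 1: Factor n = 2533 = 17 · 149.
Step 2: Check the mod-4 condition on each prime factor: 17 ≡ 1 (mod 4), exponent 1; 149 ≡ 1 (mod 4), exponent 1.
All primes ≡ 3 (mod 4) appear to even exponent (or don't appear), so by the two-squares theorem n IS expressible as a sum of two squares.
Step 3: Build a representation. Here n = 17 · 149 is a product of primes ≡ 1 (mod 4). Each prime p ≡ 1 (mod 4) is itself a sum of two squares; find a² by testing p − a² for a perfect square:
  17: 17 − 1² = 16 = 4² ⇒ 17 = 1² + 4².
  149: 149 − 1² = 148, 149 − 2² = 145, 149 − 3² = 140, 149 − 4² = 133, 149 − 5² = 124, 149 − 6² = 113, 149 − 7² = 100 = 10² ⇒ 149 = 7² + 10².
  Combine using the Brahmagupta–Fibonacci identity (a² + b²)(c² + d²) = (ac − bd)² + (ad + bc)² = (ac + bd)² + (ad − bc)²:
  17 · 149 = 2533: from (1² + 4²)(7² + 10²), take (1·7 − 4·10, 1·10 + 4·7) = (7 − 40, 10 + 28) = (-33, 38); dropping signs (only squares matter) gives (33, 38); check 33² + 38² = 1089 + 1444 = 2533 ✓.
Step 4: Order so x ≤ y and verify: 33² + 38² = 1089 + 1444 = 2533 = n. ✓

n = 2533 = 33² + 38² (one valid representation with x ≤ y).


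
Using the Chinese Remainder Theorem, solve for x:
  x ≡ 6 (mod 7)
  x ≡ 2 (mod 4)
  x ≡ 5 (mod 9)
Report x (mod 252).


Moduli 7, 4, 9 are pairwise coprime; by CRT there is a unique solution modulo M = 7 · 4 · 9 = 252.
Solve pairwise, accumulating the modulus:
  Start with x ≡ 6 (mod 7).
  Combine with x ≡ 2 (mod 4): since gcd(7, 4) = 1, we get a unique residue mod 28.
    Write x = 6 + 7·t and substitute into x ≡ 2 (mod 4): 7·t ≡ 2 − 6 = -4 (mod 4).
    Reduce coefficients mod 4: 3·t ≡ 0 (mod 4).
    The inverse of 3 mod 4 is 3 (since 3·3 = 9 = 2·4 + 1), so t ≡ 3·0 = 0 ≡ 0 (mod 4).
    Then x = 6 + 7·0 = 6, valid modulo lcm(7, 4) = 28: x ≡ 6 (mod 28).
  Combine with x ≡ 5 (mod 9): since gcd(28, 9) = 1, we get a unique residue mod 252.
    Write x = 6 + 28·t and substitute into x ≡ 5 (mod 9): 28·t ≡ 5 − 6 = -1 (mod 9).
    Reduce coefficients mod 9: 1·t ≡ 8 (mod 9).
    So t ≡ 8 (mod 9).
    Then x = 6 + 28·8 = 230, valid modulo lcm(28, 9) = 252: x ≡ 230 (mod 252).
Verify: 230 mod 7 = 6 ✓, 230 mod 4 = 2 ✓, 230 mod 9 = 5 ✓.

x ≡ 230 (mod 252).


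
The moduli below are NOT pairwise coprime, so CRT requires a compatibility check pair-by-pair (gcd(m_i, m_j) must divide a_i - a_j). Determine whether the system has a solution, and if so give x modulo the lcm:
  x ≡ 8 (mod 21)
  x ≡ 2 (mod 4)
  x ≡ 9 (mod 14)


Moduli 21, 4, 14 are not pairwise coprime, so CRT works modulo lcm(m_i) when all pairwise compatibility conditions hold.
Pairwise compatibility: gcd(m_i, m_j) must divide a_i - a_j for every pair.
Merge one congruence at a time:
  Start: x ≡ 8 (mod 21).
  Combine with x ≡ 2 (mod 4): gcd(21, 4) = 1; 2 - 8 = -6, which IS divisible by 1, so compatible.
    Write x = 8 + 21·t and substitute into x ≡ 2 (mod 4): 21·t ≡ 2 − 8 = -6 (mod 4).
    Reduce coefficients mod 4: 1·t ≡ 2 (mod 4).
    So t ≡ 2 (mod 4).
    Then x = 8 + 21·2 = 50, valid modulo lcm(21, 4) = 84: x ≡ 50 (mod 84).
  Combine with x ≡ 9 (mod 14): gcd(84, 14) = 14, and 9 - 50 = -41 is NOT divisible by 14.
    ⇒ system is inconsistent (no integer solution).

No solution (the system is inconsistent).


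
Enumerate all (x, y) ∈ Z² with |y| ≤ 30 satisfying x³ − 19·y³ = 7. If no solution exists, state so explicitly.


The equation is x³ - 19y³ = 7. For fixed y, x³ = 19·y³ + 7, so a solution requires the RHS to be a perfect cube.
Strategy: iterate y from -30 to 30, compute RHS = 19·y³ + 7, and check whether it is a (positive or negative) perfect cube.
Check small values of y:
  y = 0: RHS = 7 is not a perfect cube.
  y = 1: RHS = 26 is not a perfect cube.
  y = -1: RHS = -12 is not a perfect cube.
  y = 2: RHS = 159 is not a perfect cube.
  y = -2: RHS = -145 is not a perfect cube.
  y = 3: RHS = 520 is not a perfect cube.
  y = -3: RHS = -506 is not a perfect cube.
Continuing the search up to |y| = 30 finds no solutions either.
No (x, y) in the scanned range satisfies the equation.

No integer solutions with |y| ≤ 30.


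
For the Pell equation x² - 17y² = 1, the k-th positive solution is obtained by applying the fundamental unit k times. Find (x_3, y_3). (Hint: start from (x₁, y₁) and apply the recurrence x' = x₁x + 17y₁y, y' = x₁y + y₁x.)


Step 1: Find the fundamental solution (x₁, y₁) of x² - 17y² = 1.
  Expand √17 as a continued fraction. a₀ = ⌊√17⌋ = 4; iterate m_{k+1} = d_k·a_k − m_k, d_{k+1} = (17 − m_{k+1}²)/d_k, a_{k+1} = ⌊(a₀ + m_{k+1})/d_{k+1}⌋ (starting m₀ = 0, d₀ = 1), with convergents p_k = a_k·p_{k-1} + p_{k-2}, q_k = a_k·q_{k-1} + q_{k-2} (p₋₁ = 1, q₋₁ = 0):
  k = 0: a₀ = 4; p₀/q₀ = 4/1; p₀² − 17·q₀² = 16 − 17 = -1.
  k = 1: m = 4, d = 1, a = ⌊(4 + 4)/1⌋ = 8; p/q = (8·4 + 1)/(8·1 + 0) = 33/8; p² − 17·q² = 1089 − 1088 = 1.
  The first convergent with p² − 17·q² = 1 gives the fundamental solution (x₁, y₁) = (33, 8).
Step 2: Apply the recurrence (x_{n+1}, y_{n+1}) = (x₁x_n + 17y₁y_n, x₁y_n + y₁x_n) repeatedly.
  From (x_1, y_1) = (33, 8): x_2 = 33·33 + 17·8·8 = 2177; y_2 = 33·8 + 8·33 = 528.
  From (x_2, y_2) = (2177, 528): x_3 = 33·2177 + 17·8·528 = 143649; y_3 = 33·528 + 8·2177 = 34840.
Step 3: Verify x_3² - 17·y_3² = 20635035201 - 20635035200 = 1 (should be 1). ✓

(x_1, y_1) = (33, 8); (x_3, y_3) = (143649, 34840).


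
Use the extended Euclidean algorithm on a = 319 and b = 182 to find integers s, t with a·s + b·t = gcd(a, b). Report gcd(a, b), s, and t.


Euclidean algorithm on (319, 182) — divide until remainder is 0:
  319 = 1 · 182 + 137
  182 = 1 · 137 + 45
  137 = 3 · 45 + 2
  45 = 22 · 2 + 1
  2 = 2 · 1 + 0
gcd(319, 182) = 1.
Track Bezout coefficients alongside the remainders: start with r₀ = 319 = a·1 + b·0 (s = 1, t = 0) and r₁ = 182 = a·0 + b·1 (s = 0, t = 1); each new remainder r_{k+1} = r_{k-1} − q_k·r_k inherits s_{k+1} = s_{k-1} − q_k·s_k, t_{k+1} = t_{k-1} − q_k·t_k, so r_k = a·s_k + b·t_k at every step:
  q = 1: r = 137, s = 1 − 1·0 = 1, t = 0 − 1·1 = -1  (check: 319·1 + 182·(-1) = 137)
  q = 1: r = 45, s = 0 − 1·1 = -1, t = 1 − 1·(-1) = 2  (check: 319·(-1) + 182·2 = 45)
  q = 3: r = 2, s = 1 − 3·(-1) = 4, t = -1 − 3·2 = -7  (check: 319·4 + 182·(-7) = 2)
  q = 22: r = 1, s = -1 − 22·4 = -89, t = 2 − 22·(-7) = 156  (check: 319·(-89) + 182·156 = 1)
The row with r = 1 (the gcd) gives the Bezout coefficients s = -89, t = 156.
Result: 319 · (-89) + 182 · (156) = 1.

gcd(319, 182) = 1; s = -89, t = 156 (check: 319·(-89) + 182·156 = 1).
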